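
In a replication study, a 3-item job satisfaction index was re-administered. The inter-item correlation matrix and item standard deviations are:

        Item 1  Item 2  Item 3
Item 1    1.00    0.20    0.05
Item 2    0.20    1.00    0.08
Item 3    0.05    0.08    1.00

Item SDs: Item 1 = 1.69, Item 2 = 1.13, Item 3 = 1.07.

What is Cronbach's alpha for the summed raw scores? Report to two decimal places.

Σσ²ᵢ = 1.69² + 1.13² + 1.07² = 5.2779
Covariances σ_ij = r_ij · s_i · s_j:
  σ(Item 1,Item 2) = 0.20 × 1.69 × 1.13 = 0.3819
  σ(Item 1,Item 3) = 0.05 × 1.69 × 1.07 = 0.0904
  σ(Item 2,Item 3) = 0.08 × 1.13 × 1.07 = 0.0967
σ²_T = Σσ²ᵢ + 2·Σσ_ij = 5.2779 + 2 × 0.5690 = 6.4159
α = (3/2)·(1 − 5.2779/6.4159) = 0.27

α = 0.27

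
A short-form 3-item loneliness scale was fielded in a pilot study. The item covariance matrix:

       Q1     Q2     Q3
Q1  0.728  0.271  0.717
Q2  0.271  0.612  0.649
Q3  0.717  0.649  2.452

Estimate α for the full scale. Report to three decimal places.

α = 0.695

ΣVar(i) = 0.728 + 0.612 + 2.452 = 3.792
Σ_{i<j} σ_ij = 1.637
total variance = 3.792 + 2 × 1.637 = 7.066
α = (k/(k−1))·(1 − ΣVar(i)/total variance) = (3/2)·(1 − 3.792/7.066) = 0.695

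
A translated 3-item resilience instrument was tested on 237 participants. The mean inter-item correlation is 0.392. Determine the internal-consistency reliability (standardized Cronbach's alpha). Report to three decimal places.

standardized Cronbach's alpha = 0.659

Standardized α = k·r̄ / (1 + (k−1)·r̄) = 3 × 0.392 / (1 + 2 × 0.392)
  = 1.1760 / 1.7840 = 0.659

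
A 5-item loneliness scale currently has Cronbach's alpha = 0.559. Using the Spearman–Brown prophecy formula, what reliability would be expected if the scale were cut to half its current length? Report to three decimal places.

predicted reliability = 0.388

Length factor m = 1/2
α' = m·α / (1 − (1−m)·α)
   = 1/2 × 0.559 / (1 − (1 − 1/2) × 0.559)
   = 0.2795 / 0.7205 = 0.388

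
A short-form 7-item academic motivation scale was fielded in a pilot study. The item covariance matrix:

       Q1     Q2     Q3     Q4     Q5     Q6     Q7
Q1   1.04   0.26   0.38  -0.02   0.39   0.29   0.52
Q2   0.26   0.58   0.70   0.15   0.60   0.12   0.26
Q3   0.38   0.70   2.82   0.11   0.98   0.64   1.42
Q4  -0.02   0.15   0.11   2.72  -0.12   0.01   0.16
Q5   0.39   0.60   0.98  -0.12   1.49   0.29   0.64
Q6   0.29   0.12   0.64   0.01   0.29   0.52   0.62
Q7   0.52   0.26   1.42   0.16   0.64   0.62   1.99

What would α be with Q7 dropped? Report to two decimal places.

α = 0.61

Remaining items: Q1, Q2, Q3, Q4, Q5, Q6 (k = 6).
sum of item variances = 1.04 + 0.58 + 2.82 + 2.72 + 1.49 + 0.52 = 9.17
σ²_T = 9.17 + 2 × 4.78 = 18.73
α (item deleted) = (6/5)·(1 − 9.17/18.73) = 0.61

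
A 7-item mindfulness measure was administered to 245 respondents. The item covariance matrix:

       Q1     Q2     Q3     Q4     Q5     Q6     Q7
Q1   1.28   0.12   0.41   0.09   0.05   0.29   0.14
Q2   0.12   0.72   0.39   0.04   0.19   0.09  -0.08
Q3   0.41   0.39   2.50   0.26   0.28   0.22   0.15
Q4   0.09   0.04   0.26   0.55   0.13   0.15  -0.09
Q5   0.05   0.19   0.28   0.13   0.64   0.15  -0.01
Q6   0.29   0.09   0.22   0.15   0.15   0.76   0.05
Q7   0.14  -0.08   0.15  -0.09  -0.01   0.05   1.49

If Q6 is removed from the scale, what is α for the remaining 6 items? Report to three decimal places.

Remaining items: Q1, Q2, Q3, Q4, Q5, Q7 (k = 6).
Σσᵢ² = 1.28 + 0.72 + 2.50 + 0.55 + 0.64 + 1.49 = 7.18
σ²_T = 7.18 + 2 × 2.07 = 11.32
α (item deleted) = (6/5)·(1 − 7.18/11.32) = 0.439

α = 0.439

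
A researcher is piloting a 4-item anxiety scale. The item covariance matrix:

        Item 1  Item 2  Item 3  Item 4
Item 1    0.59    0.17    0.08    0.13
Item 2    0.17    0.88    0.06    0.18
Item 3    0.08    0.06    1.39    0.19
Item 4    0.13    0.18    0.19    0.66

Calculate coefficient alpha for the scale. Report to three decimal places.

coefficient alpha = 0.420

Σσ²ᵢ = 0.59 + 0.88 + 1.39 + 0.66 = 3.52
Σ_{i<j} σ_ij = 0.81
σ²_total = 3.52 + 2 × 0.81 = 5.14
α = (k/(k−1))·(1 − Σσ²ᵢ/σ²_total) = (4/3)·(1 − 3.52/5.14) = 0.420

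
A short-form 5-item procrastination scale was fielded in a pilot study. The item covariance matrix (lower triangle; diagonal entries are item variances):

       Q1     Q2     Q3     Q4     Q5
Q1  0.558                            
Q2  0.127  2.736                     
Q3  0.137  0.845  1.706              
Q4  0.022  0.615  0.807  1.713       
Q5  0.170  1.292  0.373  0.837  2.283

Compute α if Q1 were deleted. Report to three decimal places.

Remaining items: Q2, Q3, Q4, Q5 (k = 4).
Σσ²ᵢ = 2.736 + 1.706 + 1.713 + 2.283 = 8.438
total variance = 8.438 + 2 × 4.769 = 17.976
α (item deleted) = (4/3)·(1 − 8.438/17.976) = 0.707

α = 0.707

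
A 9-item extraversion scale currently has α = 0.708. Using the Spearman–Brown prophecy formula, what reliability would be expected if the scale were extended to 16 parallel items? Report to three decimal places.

Length factor m = 16/9 = 1.7778
α' = m·α / (1 + (m−1)·α)
   = 16/9 × 0.708 / (1 + (16/9 − 1) × 0.708)
   = 1.2587 / 1.5507 = 0.812

predicted reliability = 0.812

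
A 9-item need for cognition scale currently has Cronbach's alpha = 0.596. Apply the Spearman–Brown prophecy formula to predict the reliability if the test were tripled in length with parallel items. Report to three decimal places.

predicted reliability = 0.816

Length factor m = 3
α' = m·α / (1 + (m−1)·α)
   = 3 × 0.596 / (1 + (3 − 1) × 0.596)
   = 1.7880 / 2.1920 = 0.816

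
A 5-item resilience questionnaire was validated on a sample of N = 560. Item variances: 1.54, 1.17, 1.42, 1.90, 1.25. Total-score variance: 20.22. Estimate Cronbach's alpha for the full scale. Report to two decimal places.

Cronbach's alpha = 0.80

sum of item variances = 1.54 + 1.17 + 1.42 + 1.90 + 1.25 = 7.28
α = (k/(k−1))·(1 − sum of item variances/total variance) = (5/4)·(1 − 7.28/20.22) = 0.80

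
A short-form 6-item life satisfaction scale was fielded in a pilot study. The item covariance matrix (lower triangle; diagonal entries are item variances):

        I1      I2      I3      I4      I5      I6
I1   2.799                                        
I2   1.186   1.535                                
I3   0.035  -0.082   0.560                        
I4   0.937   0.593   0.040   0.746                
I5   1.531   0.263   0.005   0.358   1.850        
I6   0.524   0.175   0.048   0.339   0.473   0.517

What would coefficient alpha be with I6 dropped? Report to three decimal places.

Remaining items: I1, I2, I3, I4, I5 (k = 5).
Σσᵢ² = 2.799 + 1.535 + 0.560 + 0.746 + 1.850 = 7.490
Var(T) = 7.490 + 2 × 4.866 = 17.222
α (item deleted) = (5/4)·(1 − 7.490/17.222) = 0.706

α = 0.706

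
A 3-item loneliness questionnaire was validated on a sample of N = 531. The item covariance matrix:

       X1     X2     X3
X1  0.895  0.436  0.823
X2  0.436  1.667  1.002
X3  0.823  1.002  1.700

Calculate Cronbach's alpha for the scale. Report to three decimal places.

Cronbach's alpha = 0.772

ΣVar(i) = 0.895 + 1.667 + 1.700 = 4.262
Sum of the distinct covariances = 2.261
total variance = 4.262 + 2 × 2.261 = 8.784
α = (k/(k−1))·(1 − ΣVar(i)/total variance) = (3/2)·(1 − 4.262/8.784) = 0.772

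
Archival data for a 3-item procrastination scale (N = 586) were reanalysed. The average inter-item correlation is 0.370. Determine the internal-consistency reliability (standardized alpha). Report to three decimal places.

α = 0.638

Standardized α = k·r̄ / (1 + (k−1)·r̄) = 3 × 0.370 / (1 + 2 × 0.370)
  = 1.1100 / 1.7400 = 0.638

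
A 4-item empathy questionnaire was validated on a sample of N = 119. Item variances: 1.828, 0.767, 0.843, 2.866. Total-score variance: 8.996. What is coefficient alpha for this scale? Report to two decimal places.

sum of item variances = 1.828 + 0.767 + 0.843 + 2.866 = 6.304
α = (k/(k−1))·(1 − sum of item variances/total variance) = (4/3)·(1 − 6.304/8.996) = 0.40

α = 0.40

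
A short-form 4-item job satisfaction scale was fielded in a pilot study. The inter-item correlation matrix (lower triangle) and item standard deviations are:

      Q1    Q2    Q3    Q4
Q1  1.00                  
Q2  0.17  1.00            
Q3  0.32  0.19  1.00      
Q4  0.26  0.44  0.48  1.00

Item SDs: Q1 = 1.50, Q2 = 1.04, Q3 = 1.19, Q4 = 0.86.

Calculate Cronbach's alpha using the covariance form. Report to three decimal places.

Σσ²ᵢ = 1.50² + 1.04² + 1.19² + 0.86² = 5.4873
Covariances σ_ij = r_ij · s_i · s_j:
  σ(Q1,Q2) = 0.17 × 1.50 × 1.04 = 0.2652
  σ(Q1,Q3) = 0.32 × 1.50 × 1.19 = 0.5712
  σ(Q1,Q4) = 0.26 × 1.50 × 0.86 = 0.3354
  σ(Q2,Q3) = 0.19 × 1.04 × 1.19 = 0.2351
  σ(Q2,Q4) = 0.44 × 1.04 × 0.86 = 0.3935
  σ(Q3,Q4) = 0.48 × 1.19 × 0.86 = 0.4912
σ²_T = Σσ²ᵢ + 2·Σσ_ij = 5.4873 + 2 × 2.2916 = 10.0705
α = (4/3)·(1 − 5.4873/10.0705) = 0.607

α = 0.607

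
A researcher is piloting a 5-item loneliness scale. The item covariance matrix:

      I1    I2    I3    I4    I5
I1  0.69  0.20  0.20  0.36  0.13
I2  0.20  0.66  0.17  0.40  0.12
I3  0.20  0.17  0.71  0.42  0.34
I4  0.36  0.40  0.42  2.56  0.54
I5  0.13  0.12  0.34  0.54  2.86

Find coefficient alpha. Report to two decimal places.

Σσᵢ² = 0.69 + 0.66 + 0.71 + 2.56 + 2.86 = 7.48
Σ_{i<j} σ_ij = 2.88
total variance = 7.48 + 2 × 2.88 = 13.24
α = (k/(k−1))·(1 − Σσᵢ²/total variance) = (5/4)·(1 − 7.48/13.24) = 0.54

α = 0.54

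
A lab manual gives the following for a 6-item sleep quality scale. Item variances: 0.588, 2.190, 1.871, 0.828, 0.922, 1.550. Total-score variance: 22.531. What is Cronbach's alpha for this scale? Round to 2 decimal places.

Cronbach's alpha = 0.78

Σσᵢ² = 0.588 + 2.190 + 1.871 + 0.828 + 0.922 + 1.550 = 7.949
α = (k/(k−1))·(1 − Σσᵢ²/total variance) = (6/5)·(1 − 7.949/22.531) = 0.78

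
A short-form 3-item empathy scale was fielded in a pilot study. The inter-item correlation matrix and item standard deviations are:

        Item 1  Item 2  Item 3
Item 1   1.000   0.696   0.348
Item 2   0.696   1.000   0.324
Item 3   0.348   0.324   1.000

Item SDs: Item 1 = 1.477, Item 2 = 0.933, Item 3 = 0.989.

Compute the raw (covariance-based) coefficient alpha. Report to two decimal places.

Σσ²ᵢ = 1.477² + 0.933² + 0.989² = 4.0301
Covariances σ_ij = r_ij · s_i · s_j:
  σ(Item 1,Item 2) = 0.696 × 1.477 × 0.933 = 0.9591
  σ(Item 1,Item 3) = 0.348 × 1.477 × 0.989 = 0.5083
  σ(Item 2,Item 3) = 0.324 × 0.933 × 0.989 = 0.2990
σ²_T = Σσ²ᵢ + 2·Σσ_ij = 4.0301 + 2 × 1.7664 = 7.5629
α = (3/2)·(1 − 4.0301/7.5629) = 0.70

α = 0.70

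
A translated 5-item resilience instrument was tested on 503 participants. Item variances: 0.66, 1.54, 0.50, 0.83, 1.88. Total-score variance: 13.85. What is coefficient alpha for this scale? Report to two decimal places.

Σσᵢ² = 0.66 + 1.54 + 0.50 + 0.83 + 1.88 = 5.41
α = (k/(k−1))·(1 − Σσᵢ²/Var(T)) = (5/4)·(1 − 5.41/13.85) = 0.76

coefficient alpha = 0.76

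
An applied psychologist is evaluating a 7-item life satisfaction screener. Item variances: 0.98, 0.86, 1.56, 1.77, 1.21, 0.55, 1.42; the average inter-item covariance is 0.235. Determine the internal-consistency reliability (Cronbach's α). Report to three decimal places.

Cronbach's α = 0.632

sum of item variances = 0.98 + 0.86 + 1.56 + 1.77 + 1.21 + 0.55 + 1.42 = 8.35
Sum of the 21 distinct covariances = 21 × 0.235 = 4.935
σ²_T = sum of item variances + 2·Σcov = 8.35 + 2 × 4.935 = 18.220
α = (7/6)·(1 − 8.35/18.220) = 0.632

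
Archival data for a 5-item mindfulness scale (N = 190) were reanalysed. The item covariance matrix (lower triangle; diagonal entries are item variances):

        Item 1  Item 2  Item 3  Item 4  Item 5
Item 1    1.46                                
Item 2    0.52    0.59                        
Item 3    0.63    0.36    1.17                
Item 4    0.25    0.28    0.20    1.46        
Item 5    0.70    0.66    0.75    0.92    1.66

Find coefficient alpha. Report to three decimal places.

α = 0.781

Σσᵢ² = 1.46 + 0.59 + 1.17 + 1.46 + 1.66 = 6.34
Σ_{i<j} σ_ij = 5.27
Var(T) = 6.34 + 2 × 5.27 = 16.88
α = (k/(k−1))·(1 − Σσᵢ²/Var(T)) = (5/4)·(1 − 6.34/16.88) = 0.781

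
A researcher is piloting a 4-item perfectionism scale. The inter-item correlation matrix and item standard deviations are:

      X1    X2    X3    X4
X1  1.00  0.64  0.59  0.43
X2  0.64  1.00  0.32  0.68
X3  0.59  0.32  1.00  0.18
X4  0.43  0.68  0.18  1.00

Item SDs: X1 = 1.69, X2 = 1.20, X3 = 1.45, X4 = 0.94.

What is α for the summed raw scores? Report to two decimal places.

Σσ²ᵢ = 1.69² + 1.20² + 1.45² + 0.94² = 7.2822
Covariances σ_ij = r_ij · s_i · s_j:
  σ(X1,X2) = 0.64 × 1.69 × 1.20 = 1.2979
  σ(X1,X3) = 0.59 × 1.69 × 1.45 = 1.4458
  σ(X1,X4) = 0.43 × 1.69 × 0.94 = 0.6831
  σ(X2,X3) = 0.32 × 1.20 × 1.45 = 0.5568
  σ(X2,X4) = 0.68 × 1.20 × 0.94 = 0.7670
  σ(X3,X4) = 0.18 × 1.45 × 0.94 = 0.2453
σ²_T = Σσ²ᵢ + 2·Σσ_ij = 7.2822 + 2 × 4.9959 = 17.2740
α = (4/3)·(1 − 7.2822/17.2740) = 0.77

α = 0.77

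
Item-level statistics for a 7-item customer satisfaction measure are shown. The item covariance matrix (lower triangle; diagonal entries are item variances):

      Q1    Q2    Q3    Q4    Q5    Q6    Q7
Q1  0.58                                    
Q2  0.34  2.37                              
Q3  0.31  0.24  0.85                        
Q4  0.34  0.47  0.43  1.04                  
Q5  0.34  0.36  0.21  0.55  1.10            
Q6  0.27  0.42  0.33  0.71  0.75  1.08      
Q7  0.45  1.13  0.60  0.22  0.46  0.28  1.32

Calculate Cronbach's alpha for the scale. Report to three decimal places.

α = 0.803

Σσᵢ² = 0.58 + 2.37 + 0.85 + 1.04 + 1.10 + 1.08 + 1.32 = 8.34
Sum of off-diagonal covariances = 9.21
σ²_T = 8.34 + 2 × 9.21 = 26.76
α = (k/(k−1))·(1 − Σσᵢ²/σ²_T) = (7/6)·(1 − 8.34/26.76) = 0.803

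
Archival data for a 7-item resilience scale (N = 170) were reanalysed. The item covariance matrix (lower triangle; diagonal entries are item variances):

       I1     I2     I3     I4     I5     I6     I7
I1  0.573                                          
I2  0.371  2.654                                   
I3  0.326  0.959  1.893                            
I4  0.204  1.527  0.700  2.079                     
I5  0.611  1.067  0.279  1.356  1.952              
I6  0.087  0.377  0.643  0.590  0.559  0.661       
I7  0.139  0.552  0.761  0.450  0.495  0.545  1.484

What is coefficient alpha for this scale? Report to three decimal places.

sum of item variances = 0.573 + 2.654 + 1.893 + 2.079 + 1.952 + 0.661 + 1.484 = 11.296
Sum of off-diagonal covariances = 12.598
σ²_T = 11.296 + 2 × 12.598 = 36.492
α = (k/(k−1))·(1 − sum of item variances/σ²_T) = (7/6)·(1 − 11.296/36.492) = 0.806

α = 0.806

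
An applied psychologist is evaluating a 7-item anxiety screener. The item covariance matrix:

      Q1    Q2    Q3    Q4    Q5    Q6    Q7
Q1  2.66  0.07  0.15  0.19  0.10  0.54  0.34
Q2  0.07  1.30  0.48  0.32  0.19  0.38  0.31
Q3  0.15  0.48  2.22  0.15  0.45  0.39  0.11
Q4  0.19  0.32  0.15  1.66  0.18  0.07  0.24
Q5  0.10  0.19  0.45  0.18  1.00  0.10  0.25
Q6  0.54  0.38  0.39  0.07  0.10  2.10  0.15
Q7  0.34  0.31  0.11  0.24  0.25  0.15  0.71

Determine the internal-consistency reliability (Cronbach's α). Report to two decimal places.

α = 0.55

sum of item variances = 2.66 + 1.30 + 2.22 + 1.66 + 1.00 + 2.10 + 0.71 = 11.65
Σ_{i<j} σ_ij = 5.16
Var(T) = 11.65 + 2 × 5.16 = 21.97
α = (k/(k−1))·(1 − sum of item variances/Var(T)) = (7/6)·(1 − 11.65/21.97) = 0.55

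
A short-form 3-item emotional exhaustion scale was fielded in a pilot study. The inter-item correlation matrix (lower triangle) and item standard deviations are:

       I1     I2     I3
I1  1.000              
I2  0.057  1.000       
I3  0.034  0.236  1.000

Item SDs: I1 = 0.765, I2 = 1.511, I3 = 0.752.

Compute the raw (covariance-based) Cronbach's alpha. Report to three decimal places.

Σσ²ᵢ = 0.765² + 1.511² + 0.752² = 3.4339
Covariances σ_ij = r_ij · s_i · s_j:
  σ(I1,I2) = 0.057 × 0.765 × 1.511 = 0.0659
  σ(I1,I3) = 0.034 × 0.765 × 0.752 = 0.0196
  σ(I2,I3) = 0.236 × 1.511 × 0.752 = 0.2682
σ²_T = Σσ²ᵢ + 2·Σσ_ij = 3.4339 + 2 × 0.3537 = 4.1413
α = (3/2)·(1 − 3.4339/4.1413) = 0.256

Cronbach's alpha = 0.256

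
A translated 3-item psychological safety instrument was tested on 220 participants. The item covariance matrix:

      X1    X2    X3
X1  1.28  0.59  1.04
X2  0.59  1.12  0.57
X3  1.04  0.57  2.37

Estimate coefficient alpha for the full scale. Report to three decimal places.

ΣVar(i) = 1.28 + 1.12 + 2.37 = 4.77
Σ_{i<j} σ_ij = 2.20
σ²_T = 4.77 + 2 × 2.20 = 9.17
α = (k/(k−1))·(1 − ΣVar(i)/σ²_T) = (3/2)·(1 − 4.77/9.17) = 0.720

α = 0.720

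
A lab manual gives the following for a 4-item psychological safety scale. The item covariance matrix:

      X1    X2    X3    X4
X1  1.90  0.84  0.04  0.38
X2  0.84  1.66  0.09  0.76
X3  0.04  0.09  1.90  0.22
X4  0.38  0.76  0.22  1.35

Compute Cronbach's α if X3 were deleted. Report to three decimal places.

α = 0.670

Remaining items: X1, X2, X4 (k = 3).
sum of item variances = 1.90 + 1.66 + 1.35 = 4.91
total variance = 4.91 + 2 × 1.98 = 8.87
α (item deleted) = (3/2)·(1 − 4.91/8.87) = 0.670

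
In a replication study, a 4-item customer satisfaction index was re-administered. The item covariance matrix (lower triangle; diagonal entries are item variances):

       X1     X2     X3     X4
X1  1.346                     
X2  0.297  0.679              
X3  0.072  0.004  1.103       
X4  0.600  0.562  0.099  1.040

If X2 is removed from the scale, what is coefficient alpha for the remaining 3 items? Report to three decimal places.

Remaining items: X1, X3, X4 (k = 3).
Σσᵢ² = 1.346 + 1.103 + 1.040 = 3.489
total variance = 3.489 + 2 × 0.771 = 5.031
α (item deleted) = (3/2)·(1 − 3.489/5.031) = 0.460

α = 0.460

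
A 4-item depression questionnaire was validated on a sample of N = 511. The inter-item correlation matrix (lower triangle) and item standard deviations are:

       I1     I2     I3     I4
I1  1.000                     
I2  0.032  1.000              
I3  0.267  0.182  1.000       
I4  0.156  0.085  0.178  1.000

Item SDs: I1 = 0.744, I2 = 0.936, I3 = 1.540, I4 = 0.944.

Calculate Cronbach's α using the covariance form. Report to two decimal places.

Cronbach's α = 0.41

Σσ²ᵢ = 0.744² + 0.936² + 1.540² + 0.944² = 4.6924
Covariances σ_ij = r_ij · s_i · s_j:
  σ(I1,I2) = 0.032 × 0.744 × 0.936 = 0.0223
  σ(I1,I3) = 0.267 × 0.744 × 1.540 = 0.3059
  σ(I1,I4) = 0.156 × 0.744 × 0.944 = 0.1096
  σ(I2,I3) = 0.182 × 0.936 × 1.540 = 0.2623
  σ(I2,I4) = 0.085 × 0.936 × 0.944 = 0.0751
  σ(I3,I4) = 0.178 × 1.540 × 0.944 = 0.2588
σ²_T = Σσ²ᵢ + 2·Σσ_ij = 4.6924 + 2 × 1.0340 = 6.7604
α = (4/3)·(1 − 4.6924/6.7604) = 0.41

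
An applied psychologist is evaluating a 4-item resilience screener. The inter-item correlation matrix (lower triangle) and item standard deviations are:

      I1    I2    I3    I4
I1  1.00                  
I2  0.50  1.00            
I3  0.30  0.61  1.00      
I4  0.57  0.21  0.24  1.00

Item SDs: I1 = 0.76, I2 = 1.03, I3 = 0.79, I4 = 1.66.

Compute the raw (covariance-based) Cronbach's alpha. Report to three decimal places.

α = 0.660

Σσ²ᵢ = 0.76² + 1.03² + 0.79² + 1.66² = 5.0182
Covariances σ_ij = r_ij · s_i · s_j:
  σ(I1,I2) = 0.50 × 0.76 × 1.03 = 0.3914
  σ(I1,I3) = 0.30 × 0.76 × 0.79 = 0.1801
  σ(I1,I4) = 0.57 × 0.76 × 1.66 = 0.7191
  σ(I2,I3) = 0.61 × 1.03 × 0.79 = 0.4964
  σ(I2,I4) = 0.21 × 1.03 × 1.66 = 0.3591
  σ(I3,I4) = 0.24 × 0.79 × 1.66 = 0.3147
σ²_T = Σσ²ᵢ + 2·Σσ_ij = 5.0182 + 2 × 2.4608 = 9.9398
α = (4/3)·(1 − 5.0182/9.9398) = 0.660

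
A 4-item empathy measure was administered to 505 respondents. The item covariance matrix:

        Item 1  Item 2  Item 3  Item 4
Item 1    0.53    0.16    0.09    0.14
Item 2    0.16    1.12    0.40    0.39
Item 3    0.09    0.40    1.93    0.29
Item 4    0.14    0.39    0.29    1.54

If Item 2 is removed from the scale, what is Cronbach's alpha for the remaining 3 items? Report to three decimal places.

Remaining items: Item 1, Item 3, Item 4 (k = 3).
Σσᵢ² = 0.53 + 1.93 + 1.54 = 4.00
Var(T) = 4.00 + 2 × 0.52 = 5.04
α (item deleted) = (3/2)·(1 − 4.00/5.04) = 0.310

Cronbach's alpha = 0.310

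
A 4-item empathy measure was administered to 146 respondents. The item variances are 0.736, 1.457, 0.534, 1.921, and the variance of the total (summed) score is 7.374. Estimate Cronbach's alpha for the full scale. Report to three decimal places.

α = 0.493

ΣVar(i) = 0.736 + 1.457 + 0.534 + 1.921 = 4.648
α = (k/(k−1))·(1 − ΣVar(i)/Var(T)) = (4/3)·(1 − 4.648/7.374) = 0.493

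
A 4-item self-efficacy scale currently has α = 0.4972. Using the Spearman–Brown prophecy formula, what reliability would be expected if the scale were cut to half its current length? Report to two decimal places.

Length factor m = 1/2
α' = m·α / (1 − (1−m)·α)
   = 1/2 × 0.4972 / (1 − (1 − 1/2) × 0.4972)
   = 0.2486 / 0.7514 = 0.33

predicted reliability = 0.33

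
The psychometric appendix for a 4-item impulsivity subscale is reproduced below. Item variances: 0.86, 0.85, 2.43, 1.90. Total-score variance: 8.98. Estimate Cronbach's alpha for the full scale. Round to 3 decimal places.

α = 0.437

ΣVar(i) = 0.86 + 0.85 + 2.43 + 1.90 = 6.04
α = (k/(k−1))·(1 − ΣVar(i)/Var(T)) = (4/3)·(1 − 6.04/8.98) = 0.437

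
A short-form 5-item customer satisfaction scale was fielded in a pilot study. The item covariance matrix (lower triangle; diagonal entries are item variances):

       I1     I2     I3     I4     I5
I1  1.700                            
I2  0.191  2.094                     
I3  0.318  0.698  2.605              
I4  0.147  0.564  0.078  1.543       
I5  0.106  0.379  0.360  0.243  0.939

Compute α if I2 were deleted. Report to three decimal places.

α = 0.359

Remaining items: I1, I3, I4, I5 (k = 4).
Σσ²ᵢ = 1.700 + 2.605 + 1.543 + 0.939 = 6.787
total variance = 6.787 + 2 × 1.252 = 9.291
α (item deleted) = (4/3)·(1 − 6.787/9.291) = 0.359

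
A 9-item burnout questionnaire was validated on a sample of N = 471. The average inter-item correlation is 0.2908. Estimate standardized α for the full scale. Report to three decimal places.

Standardized α = k·r̄ / (1 + (k−1)·r̄) = 9 × 0.2908 / (1 + 8 × 0.2908)
  = 2.6172 / 3.3264 = 0.787

α = 0.787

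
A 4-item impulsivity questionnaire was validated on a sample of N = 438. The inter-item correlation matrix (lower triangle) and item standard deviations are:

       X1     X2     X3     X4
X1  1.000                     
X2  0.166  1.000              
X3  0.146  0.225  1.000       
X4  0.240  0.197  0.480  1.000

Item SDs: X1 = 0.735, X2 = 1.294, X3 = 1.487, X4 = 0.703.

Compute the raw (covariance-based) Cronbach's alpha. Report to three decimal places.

α = 0.516

Σσ²ᵢ = 0.735² + 1.294² + 1.487² + 0.703² = 4.9200
Covariances σ_ij = r_ij · s_i · s_j:
  σ(X1,X2) = 0.166 × 0.735 × 1.294 = 0.1579
  σ(X1,X3) = 0.146 × 0.735 × 1.487 = 0.1596
  σ(X1,X4) = 0.240 × 0.735 × 0.703 = 0.1240
  σ(X2,X3) = 0.225 × 1.294 × 1.487 = 0.4329
  σ(X2,X4) = 0.197 × 1.294 × 0.703 = 0.1792
  σ(X3,X4) = 0.480 × 1.487 × 0.703 = 0.5018
σ²_T = Σσ²ᵢ + 2·Σσ_ij = 4.9200 + 2 × 1.5554 = 8.0308
α = (4/3)·(1 − 4.9200/8.0308) = 0.516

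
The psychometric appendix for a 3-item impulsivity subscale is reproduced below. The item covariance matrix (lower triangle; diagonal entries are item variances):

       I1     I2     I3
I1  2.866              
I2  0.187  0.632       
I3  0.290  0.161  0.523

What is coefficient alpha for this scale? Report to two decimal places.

coefficient alpha = 0.36

Σσᵢ² = 2.866 + 0.632 + 0.523 = 4.021
Σ_{i<j} σ_ij = 0.638
σ²_total = 4.021 + 2 × 0.638 = 5.297
α = (k/(k−1))·(1 − Σσᵢ²/σ²_total) = (3/2)·(1 − 4.021/5.297) = 0.36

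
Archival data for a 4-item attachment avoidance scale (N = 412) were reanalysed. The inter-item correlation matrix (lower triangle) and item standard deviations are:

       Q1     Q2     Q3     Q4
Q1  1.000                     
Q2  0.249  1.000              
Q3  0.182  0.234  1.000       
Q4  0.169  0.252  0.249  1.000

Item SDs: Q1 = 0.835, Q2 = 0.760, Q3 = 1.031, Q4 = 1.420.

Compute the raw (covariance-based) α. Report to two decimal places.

Σσ²ᵢ = 0.835² + 0.760² + 1.031² + 1.420² = 4.3542
Covariances σ_ij = r_ij · s_i · s_j:
  σ(Q1,Q2) = 0.249 × 0.835 × 0.760 = 0.1580
  σ(Q1,Q3) = 0.182 × 0.835 × 1.031 = 0.1567
  σ(Q1,Q4) = 0.169 × 0.835 × 1.420 = 0.2004
  σ(Q2,Q3) = 0.234 × 0.760 × 1.031 = 0.1834
  σ(Q2,Q4) = 0.252 × 0.760 × 1.420 = 0.2720
  σ(Q3,Q4) = 0.249 × 1.031 × 1.420 = 0.3645
σ²_T = Σσ²ᵢ + 2·Σσ_ij = 4.3542 + 2 × 1.3350 = 7.0242
α = (4/3)·(1 − 4.3542/7.0242) = 0.51

α = 0.51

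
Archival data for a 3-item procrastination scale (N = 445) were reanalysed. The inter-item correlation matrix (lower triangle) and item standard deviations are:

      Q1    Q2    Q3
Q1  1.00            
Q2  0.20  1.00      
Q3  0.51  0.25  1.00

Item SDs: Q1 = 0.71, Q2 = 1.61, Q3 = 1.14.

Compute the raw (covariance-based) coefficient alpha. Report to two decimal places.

Σσ²ᵢ = 0.71² + 1.61² + 1.14² = 4.3958
Covariances σ_ij = r_ij · s_i · s_j:
  σ(Q1,Q2) = 0.20 × 0.71 × 1.61 = 0.2286
  σ(Q1,Q3) = 0.51 × 0.71 × 1.14 = 0.4128
  σ(Q2,Q3) = 0.25 × 1.61 × 1.14 = 0.4588
σ²_T = Σσ²ᵢ + 2·Σσ_ij = 4.3958 + 2 × 1.1002 = 6.5962
α = (3/2)·(1 − 4.3958/6.5962) = 0.50

coefficient alpha = 0.50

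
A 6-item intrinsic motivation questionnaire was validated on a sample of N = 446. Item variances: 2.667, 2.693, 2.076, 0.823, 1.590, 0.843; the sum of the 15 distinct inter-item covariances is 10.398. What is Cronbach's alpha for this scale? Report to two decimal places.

α = 0.79

Σσ²ᵢ = 2.667 + 2.693 + 2.076 + 0.823 + 1.590 + 0.843 = 10.692
Sum of distinct covariances = 10.398
σ²_total = Σσ²ᵢ + 2·Σcov = 10.692 + 2 × 10.398 = 31.488
α = (6/5)·(1 − 10.692/31.488) = 0.79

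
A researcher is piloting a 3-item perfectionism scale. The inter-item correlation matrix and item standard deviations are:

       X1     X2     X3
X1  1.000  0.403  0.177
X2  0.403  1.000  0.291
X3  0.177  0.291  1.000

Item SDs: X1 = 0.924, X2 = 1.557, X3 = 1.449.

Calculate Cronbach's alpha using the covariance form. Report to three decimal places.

Σσ²ᵢ = 0.924² + 1.557² + 1.449² = 5.3776
Covariances σ_ij = r_ij · s_i · s_j:
  σ(X1,X2) = 0.403 × 0.924 × 1.557 = 0.5798
  σ(X1,X3) = 0.177 × 0.924 × 1.449 = 0.2370
  σ(X2,X3) = 0.291 × 1.557 × 1.449 = 0.6565
σ²_T = Σσ²ᵢ + 2·Σσ_ij = 5.3776 + 2 × 1.4733 = 8.3242
α = (3/2)·(1 − 5.3776/8.3242) = 0.531

α = 0.531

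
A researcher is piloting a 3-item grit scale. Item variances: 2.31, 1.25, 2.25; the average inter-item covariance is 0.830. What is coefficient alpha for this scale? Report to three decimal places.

Σσ²ᵢ = 2.31 + 1.25 + 2.25 = 5.81
Sum of the 3 distinct covariances = 3 × 0.830 = 2.490
total variance = Σσ²ᵢ + 2·Σcov = 5.81 + 2 × 2.490 = 10.790
α = (3/2)·(1 − 5.81/10.790) = 0.692

α = 0.692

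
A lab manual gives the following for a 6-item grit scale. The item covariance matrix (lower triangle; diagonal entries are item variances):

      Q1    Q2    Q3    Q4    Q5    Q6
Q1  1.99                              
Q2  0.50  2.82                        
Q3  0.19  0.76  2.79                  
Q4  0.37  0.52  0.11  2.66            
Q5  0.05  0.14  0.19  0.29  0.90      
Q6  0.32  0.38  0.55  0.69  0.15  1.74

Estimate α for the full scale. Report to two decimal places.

ΣVar(i) = 1.99 + 2.82 + 2.79 + 2.66 + 0.90 + 1.74 = 12.90
Sum of off-diagonal covariances = 5.21
σ²_total = 12.90 + 2 × 5.21 = 23.32
α = (k/(k−1))·(1 − ΣVar(i)/σ²_total) = (6/5)·(1 − 12.90/23.32) = 0.54

α = 0.54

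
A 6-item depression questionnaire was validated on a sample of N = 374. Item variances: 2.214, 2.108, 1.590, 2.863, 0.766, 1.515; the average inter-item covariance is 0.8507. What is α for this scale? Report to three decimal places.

α = 0.837

Σσᵢ² = 2.214 + 2.108 + 1.590 + 2.863 + 0.766 + 1.515 = 11.056
Sum of the 15 distinct covariances = 15 × 0.8507 = 12.7605
total variance = Σσᵢ² + 2·Σcov = 11.056 + 2 × 12.7605 = 36.5770
α = (6/5)·(1 − 11.056/36.5770) = 0.837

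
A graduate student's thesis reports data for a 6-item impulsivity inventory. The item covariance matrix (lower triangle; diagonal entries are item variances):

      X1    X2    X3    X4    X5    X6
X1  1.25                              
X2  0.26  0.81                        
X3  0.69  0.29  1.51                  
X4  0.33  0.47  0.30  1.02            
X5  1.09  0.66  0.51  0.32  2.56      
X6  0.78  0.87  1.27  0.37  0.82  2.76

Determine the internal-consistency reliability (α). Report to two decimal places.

ΣVar(i) = 1.25 + 0.81 + 1.51 + 1.02 + 2.56 + 2.76 = 9.91
Sum of off-diagonal covariances = 9.03
total variance = 9.91 + 2 × 9.03 = 27.97
α = (k/(k−1))·(1 − ΣVar(i)/total variance) = (6/5)·(1 − 9.91/27.97) = 0.77

α = 0.77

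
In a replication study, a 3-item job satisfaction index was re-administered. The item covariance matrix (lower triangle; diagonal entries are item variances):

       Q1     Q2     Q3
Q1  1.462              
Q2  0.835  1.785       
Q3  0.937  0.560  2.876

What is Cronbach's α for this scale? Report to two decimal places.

Σσ²ᵢ = 1.462 + 1.785 + 2.876 = 6.123
Sum of the distinct covariances = 2.332
σ²_T = 6.123 + 2 × 2.332 = 10.787
α = (k/(k−1))·(1 − Σσ²ᵢ/σ²_T) = (3/2)·(1 − 6.123/10.787) = 0.65

α = 0.65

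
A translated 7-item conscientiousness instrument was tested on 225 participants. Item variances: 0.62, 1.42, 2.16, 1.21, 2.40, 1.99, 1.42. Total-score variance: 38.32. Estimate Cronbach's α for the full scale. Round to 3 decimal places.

sum of item variances = 0.62 + 1.42 + 2.16 + 1.21 + 2.40 + 1.99 + 1.42 = 11.22
α = (k/(k−1))·(1 − sum of item variances/σ²_T) = (7/6)·(1 − 11.22/38.32) = 0.825

Cronbach's α = 0.825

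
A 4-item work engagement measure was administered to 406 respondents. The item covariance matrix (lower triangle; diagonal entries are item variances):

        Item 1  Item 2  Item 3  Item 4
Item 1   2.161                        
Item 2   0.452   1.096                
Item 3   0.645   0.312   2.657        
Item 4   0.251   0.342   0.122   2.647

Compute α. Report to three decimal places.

α = 0.442

sum of item variances = 2.161 + 1.096 + 2.657 + 2.647 = 8.561
Sum of off-diagonal covariances = 2.124
σ²_total = 8.561 + 2 × 2.124 = 12.809
α = (k/(k−1))·(1 − sum of item variances/σ²_total) = (4/3)·(1 − 8.561/12.809) = 0.442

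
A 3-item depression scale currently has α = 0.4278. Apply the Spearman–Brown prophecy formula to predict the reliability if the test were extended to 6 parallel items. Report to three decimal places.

predicted reliability = 0.599

Length factor m = 6/3 = 2.0000
α' = m·α / (1 + (m−1)·α)
   = 6/3 × 0.4278 / (1 + (6/3 − 1) × 0.4278)
   = 0.8556 / 1.4278 = 0.599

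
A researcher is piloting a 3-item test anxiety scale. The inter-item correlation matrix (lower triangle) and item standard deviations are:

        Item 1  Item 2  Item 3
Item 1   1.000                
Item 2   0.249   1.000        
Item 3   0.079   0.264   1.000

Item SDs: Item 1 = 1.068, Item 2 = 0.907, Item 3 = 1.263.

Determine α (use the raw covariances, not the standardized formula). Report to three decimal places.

α = 0.401

Σσ²ᵢ = 1.068² + 0.907² + 1.263² = 3.5584
Covariances σ_ij = r_ij · s_i · s_j:
  σ(Item 1,Item 2) = 0.249 × 1.068 × 0.907 = 0.2412
  σ(Item 1,Item 3) = 0.079 × 1.068 × 1.263 = 0.1066
  σ(Item 2,Item 3) = 0.264 × 0.907 × 1.263 = 0.3024
σ²_T = Σσ²ᵢ + 2·Σσ_ij = 3.5584 + 2 × 0.6502 = 4.8588
α = (3/2)·(1 − 3.5584/4.8588) = 0.401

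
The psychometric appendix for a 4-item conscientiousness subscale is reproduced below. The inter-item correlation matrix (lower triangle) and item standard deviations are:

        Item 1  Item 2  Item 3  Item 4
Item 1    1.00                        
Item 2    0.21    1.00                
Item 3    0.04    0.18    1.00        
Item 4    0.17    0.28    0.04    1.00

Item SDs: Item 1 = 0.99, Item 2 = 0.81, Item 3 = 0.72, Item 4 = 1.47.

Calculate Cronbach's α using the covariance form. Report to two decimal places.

Σσ²ᵢ = 0.99² + 0.81² + 0.72² + 1.47² = 4.3155
Covariances σ_ij = r_ij · s_i · s_j:
  σ(Item 1,Item 2) = 0.21 × 0.99 × 0.81 = 0.1684
  σ(Item 1,Item 3) = 0.04 × 0.99 × 0.72 = 0.0285
  σ(Item 1,Item 4) = 0.17 × 0.99 × 1.47 = 0.2474
  σ(Item 2,Item 3) = 0.18 × 0.81 × 0.72 = 0.1050
  σ(Item 2,Item 4) = 0.28 × 0.81 × 1.47 = 0.3334
  σ(Item 3,Item 4) = 0.04 × 0.72 × 1.47 = 0.0423
σ²_T = Σσ²ᵢ + 2·Σσ_ij = 4.3155 + 2 × 0.9250 = 6.1655
α = (4/3)·(1 − 4.3155/6.1655) = 0.40

α = 0.40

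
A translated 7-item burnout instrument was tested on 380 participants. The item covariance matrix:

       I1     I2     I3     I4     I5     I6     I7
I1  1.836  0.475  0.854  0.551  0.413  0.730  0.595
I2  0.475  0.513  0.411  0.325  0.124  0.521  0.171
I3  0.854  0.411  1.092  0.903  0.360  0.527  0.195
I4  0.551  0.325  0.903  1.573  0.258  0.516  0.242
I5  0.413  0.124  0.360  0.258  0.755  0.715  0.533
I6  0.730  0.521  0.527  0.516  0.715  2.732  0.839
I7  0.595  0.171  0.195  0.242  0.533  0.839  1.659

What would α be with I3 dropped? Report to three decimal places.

α = 0.729

Remaining items: I1, I2, I4, I5, I6, I7 (k = 6).
Σσ²ᵢ = 1.836 + 0.513 + 1.573 + 0.755 + 2.732 + 1.659 = 9.068
σ²_total = 9.068 + 2 × 7.008 = 23.084
α (item deleted) = (6/5)·(1 − 9.068/23.084) = 0.729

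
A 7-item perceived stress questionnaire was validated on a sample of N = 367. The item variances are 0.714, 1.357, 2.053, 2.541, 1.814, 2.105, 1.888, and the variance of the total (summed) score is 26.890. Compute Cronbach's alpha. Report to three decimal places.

Σσ²ᵢ = 0.714 + 1.357 + 2.053 + 2.541 + 1.814 + 2.105 + 1.888 = 12.472
α = (k/(k−1))·(1 − Σσ²ᵢ/σ²_T) = (7/6)·(1 − 12.472/26.890) = 0.626

α = 0.626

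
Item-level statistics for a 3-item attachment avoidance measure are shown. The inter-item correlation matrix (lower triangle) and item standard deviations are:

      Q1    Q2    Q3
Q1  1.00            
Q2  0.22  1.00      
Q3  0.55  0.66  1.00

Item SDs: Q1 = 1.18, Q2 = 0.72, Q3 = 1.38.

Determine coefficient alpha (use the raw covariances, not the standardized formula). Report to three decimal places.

α = 0.715

Σσ²ᵢ = 1.18² + 0.72² + 1.38² = 3.8152
Covariances σ_ij = r_ij · s_i · s_j:
  σ(Q1,Q2) = 0.22 × 1.18 × 0.72 = 0.1869
  σ(Q1,Q3) = 0.55 × 1.18 × 1.38 = 0.8956
  σ(Q2,Q3) = 0.66 × 0.72 × 1.38 = 0.6558
σ²_T = Σσ²ᵢ + 2·Σσ_ij = 3.8152 + 2 × 1.7383 = 7.2918
α = (3/2)·(1 − 3.8152/7.2918) = 0.715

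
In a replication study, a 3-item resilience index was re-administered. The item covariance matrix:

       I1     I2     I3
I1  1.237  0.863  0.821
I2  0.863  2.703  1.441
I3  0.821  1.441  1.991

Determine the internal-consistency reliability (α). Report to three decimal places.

sum of item variances = 1.237 + 2.703 + 1.991 = 5.931
Sum of off-diagonal covariances = 3.125
σ²_total = 5.931 + 2 × 3.125 = 12.181
α = (k/(k−1))·(1 − sum of item variances/σ²_total) = (3/2)·(1 − 5.931/12.181) = 0.770

α = 0.770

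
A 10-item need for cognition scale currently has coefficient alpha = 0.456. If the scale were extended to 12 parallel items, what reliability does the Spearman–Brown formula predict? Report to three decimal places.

Length factor m = 12/10 = 1.2000
α' = m·α / (1 + (m−1)·α)
   = 12/10 × 0.456 / (1 + (12/10 − 1) × 0.456)
   = 0.5472 / 1.0912 = 0.501

predicted reliability = 0.501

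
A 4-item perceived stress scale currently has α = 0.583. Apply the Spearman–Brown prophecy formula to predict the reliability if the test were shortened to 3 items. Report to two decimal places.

Length factor m = 3/4 = 0.7500
α' = m·α / (1 − (1−m)·α)
   = 3/4 × 0.583 / (1 − (1 − 3/4) × 0.583)
   = 0.4372 / 0.8542 = 0.51

predicted reliability = 0.51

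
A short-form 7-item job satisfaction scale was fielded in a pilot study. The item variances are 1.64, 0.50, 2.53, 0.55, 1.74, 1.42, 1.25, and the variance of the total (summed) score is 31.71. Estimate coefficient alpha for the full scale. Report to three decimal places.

α = 0.812

Σσᵢ² = 1.64 + 0.50 + 2.53 + 0.55 + 1.74 + 1.42 + 1.25 = 9.63
α = (k/(k−1))·(1 − Σσᵢ²/total variance) = (7/6)·(1 − 9.63/31.71) = 0.812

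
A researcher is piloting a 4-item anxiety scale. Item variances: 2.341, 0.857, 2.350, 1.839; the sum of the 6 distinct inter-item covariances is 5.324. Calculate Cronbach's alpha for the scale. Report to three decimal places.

α = 0.787

ΣVar(i) = 2.341 + 0.857 + 2.350 + 1.839 = 7.387
Sum of distinct covariances = 5.324
Var(T) = ΣVar(i) + 2·Σcov = 7.387 + 2 × 5.324 = 18.035
α = (4/3)·(1 − 7.387/18.035) = 0.787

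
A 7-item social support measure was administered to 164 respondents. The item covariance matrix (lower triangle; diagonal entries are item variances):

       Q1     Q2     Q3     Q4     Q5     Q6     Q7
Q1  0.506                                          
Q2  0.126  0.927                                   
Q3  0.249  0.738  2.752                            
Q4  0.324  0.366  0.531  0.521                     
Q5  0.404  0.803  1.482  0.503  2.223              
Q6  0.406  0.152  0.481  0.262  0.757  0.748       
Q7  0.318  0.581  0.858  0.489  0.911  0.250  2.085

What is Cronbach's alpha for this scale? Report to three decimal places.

α = 0.808

sum of item variances = 0.506 + 0.927 + 2.752 + 0.521 + 2.223 + 0.748 + 2.085 = 9.762
Σ_{i<j} σ_ij = 10.991
σ²_T = 9.762 + 2 × 10.991 = 31.744
α = (k/(k−1))·(1 − sum of item variances/σ²_T) = (7/6)·(1 − 9.762/31.744) = 0.808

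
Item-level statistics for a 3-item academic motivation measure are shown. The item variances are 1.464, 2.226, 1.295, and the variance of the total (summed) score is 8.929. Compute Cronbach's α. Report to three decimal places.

Cronbach's α = 0.663

Σσᵢ² = 1.464 + 2.226 + 1.295 = 4.985
α = (k/(k−1))·(1 − Σσᵢ²/σ²_total) = (3/2)·(1 − 4.985/8.929) = 0.663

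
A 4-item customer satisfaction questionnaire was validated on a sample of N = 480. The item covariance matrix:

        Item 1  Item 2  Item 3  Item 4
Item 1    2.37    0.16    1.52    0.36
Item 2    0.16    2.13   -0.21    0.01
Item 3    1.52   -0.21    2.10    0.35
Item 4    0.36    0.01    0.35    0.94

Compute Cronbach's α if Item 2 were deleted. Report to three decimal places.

α = 0.678

Remaining items: Item 1, Item 3, Item 4 (k = 3).
ΣVar(i) = 2.37 + 2.10 + 0.94 = 5.41
total variance = 5.41 + 2 × 2.23 = 9.87
α (item deleted) = (3/2)·(1 − 5.41/9.87) = 0.678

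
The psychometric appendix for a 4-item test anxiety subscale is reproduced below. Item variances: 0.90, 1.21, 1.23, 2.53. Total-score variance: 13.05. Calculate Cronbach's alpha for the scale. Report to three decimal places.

Σσ²ᵢ = 0.90 + 1.21 + 1.23 + 2.53 = 5.87
α = (k/(k−1))·(1 − Σσ²ᵢ/total variance) = (4/3)·(1 − 5.87/13.05) = 0.734

α = 0.734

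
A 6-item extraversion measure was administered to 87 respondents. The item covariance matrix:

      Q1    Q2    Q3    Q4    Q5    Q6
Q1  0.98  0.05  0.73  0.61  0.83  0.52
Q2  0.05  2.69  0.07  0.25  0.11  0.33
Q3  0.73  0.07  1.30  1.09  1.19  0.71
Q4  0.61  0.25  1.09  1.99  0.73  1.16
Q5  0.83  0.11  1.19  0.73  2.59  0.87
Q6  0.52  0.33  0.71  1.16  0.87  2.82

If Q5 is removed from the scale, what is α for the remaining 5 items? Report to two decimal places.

Remaining items: Q1, Q2, Q3, Q4, Q6 (k = 5).
Σσᵢ² = 0.98 + 2.69 + 1.30 + 1.99 + 2.82 = 9.78
total variance = 9.78 + 2 × 5.52 = 20.82
α (item deleted) = (5/4)·(1 − 9.78/20.82) = 0.66

α = 0.66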